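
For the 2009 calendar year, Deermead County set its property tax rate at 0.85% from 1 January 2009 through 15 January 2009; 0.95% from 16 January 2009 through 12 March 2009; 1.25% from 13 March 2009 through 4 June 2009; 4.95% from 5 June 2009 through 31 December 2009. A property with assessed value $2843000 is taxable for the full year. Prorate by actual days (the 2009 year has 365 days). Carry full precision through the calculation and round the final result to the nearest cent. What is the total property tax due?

$94282.45

1 January – 15 January 2009: 15 days at 0.85% → $2843000 × 0.85% × 15/365 = $993.1027
16 January – 12 March 2009: 56 days at 0.95% → $2843000 × 0.95% × 56/365 = $4143.7699
13 March – 4 June 2009: 84 days at 1.25% → $2843000 × 1.25% × 84/365 = $8178.4932
5 June – 31 December 2009: 210 days at 4.95% → $2843000 × 4.95% × 210/365 = $80967.0822
Total = $94282.4479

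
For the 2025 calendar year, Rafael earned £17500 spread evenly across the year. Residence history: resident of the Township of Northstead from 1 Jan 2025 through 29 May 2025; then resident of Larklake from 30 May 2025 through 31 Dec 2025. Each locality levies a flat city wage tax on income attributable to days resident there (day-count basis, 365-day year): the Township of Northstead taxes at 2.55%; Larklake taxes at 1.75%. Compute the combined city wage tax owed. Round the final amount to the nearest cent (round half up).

The Township of Northstead, 1 Jan – 29 May 2025: 149 days → £17500 × 2.55% × 149/365 = £182.1678
Larklake, 30 May – 31 Dec 2025: 216 days → £17500 × 1.75% × 216/365 = £181.2329
Total = £363.4007

£363.40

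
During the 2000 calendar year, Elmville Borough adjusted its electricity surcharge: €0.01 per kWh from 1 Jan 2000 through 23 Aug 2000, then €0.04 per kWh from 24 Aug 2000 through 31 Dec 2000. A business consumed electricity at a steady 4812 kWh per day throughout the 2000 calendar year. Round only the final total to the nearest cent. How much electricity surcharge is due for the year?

€36,378.72

1 Jan – 23 Aug 2000: 236 days × 4812 kWh/day = 1,135,632 kWh at €0.01/kWh → €11,356.32
24 Aug – 31 Dec 2000: 130 days × 4812 kWh/day = 625,560 kWh at €0.04/kWh → €25,022.40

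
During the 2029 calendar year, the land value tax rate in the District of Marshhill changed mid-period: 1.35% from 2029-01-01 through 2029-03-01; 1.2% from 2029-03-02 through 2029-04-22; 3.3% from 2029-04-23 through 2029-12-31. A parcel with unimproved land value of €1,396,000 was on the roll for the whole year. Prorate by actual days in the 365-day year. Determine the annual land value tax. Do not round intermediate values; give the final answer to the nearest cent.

2029-01-01 to 2029-03-01: 60 days at 1.35% → €1,396,000 × 1.35% × 60/365 = €3,097.9726
2029-03-02 to 2029-04-22: 52 days at 1.2% → €1,396,000 × 1.2% × 52/365 = €2,386.5863
2029-04-23 to 2029-12-31: 253 days at 3.3% → €1,396,000 × 3.3% × 253/365 = €31,932.0658
Total = €37,416.6247

€37,416.62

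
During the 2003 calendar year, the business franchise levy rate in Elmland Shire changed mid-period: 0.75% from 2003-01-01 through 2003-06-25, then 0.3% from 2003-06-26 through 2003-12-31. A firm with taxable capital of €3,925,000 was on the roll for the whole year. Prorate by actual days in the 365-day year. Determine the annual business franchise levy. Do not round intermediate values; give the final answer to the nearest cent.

2003-01-01 to 2003-06-25: 176 days at 0.75% → €3,925,000 × 0.75% × 176/365 = €14,194.5205
2003-06-26 to 2003-12-31: 189 days at 0.3% → €3,925,000 × 0.3% × 189/365 = €6,097.1918
Total = €20,291.7123

€20,291.71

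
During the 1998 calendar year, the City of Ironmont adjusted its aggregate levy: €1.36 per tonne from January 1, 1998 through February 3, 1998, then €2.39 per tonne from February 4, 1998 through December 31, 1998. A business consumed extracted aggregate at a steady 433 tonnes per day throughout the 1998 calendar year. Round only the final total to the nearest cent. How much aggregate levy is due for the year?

January 1 – February 3, 1998: 34 days × 433 tonnes/day = 14,722 tonnes at €1.36/tonne → €20,021.92
February 4 – December 31, 1998: 331 days × 433 tonnes/day = 143,323 tonnes at €2.39/tonne → €342,541.97

€362,563.89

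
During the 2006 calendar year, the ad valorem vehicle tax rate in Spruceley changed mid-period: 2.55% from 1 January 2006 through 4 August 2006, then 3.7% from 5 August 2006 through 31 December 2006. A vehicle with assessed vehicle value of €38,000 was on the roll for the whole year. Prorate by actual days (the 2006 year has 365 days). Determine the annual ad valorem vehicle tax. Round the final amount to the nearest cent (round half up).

1 January – 4 August 2006: 216 days at 2.55% → €38,000 × 2.55% × 216/365 = €573.4356
5 August – 31 December 2006: 149 days at 3.7% → €38,000 × 3.7% × 149/365 = €573.9562
Total = €1,147.3918

€1,147.39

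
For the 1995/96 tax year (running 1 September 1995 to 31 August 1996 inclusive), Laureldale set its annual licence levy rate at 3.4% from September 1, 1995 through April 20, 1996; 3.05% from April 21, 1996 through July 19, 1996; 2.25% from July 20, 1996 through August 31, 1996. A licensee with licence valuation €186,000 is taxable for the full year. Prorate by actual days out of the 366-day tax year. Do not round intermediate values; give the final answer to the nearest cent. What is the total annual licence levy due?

€5,912.61

September 1, 1995 – April 20, 1996: 233 days at 3.4% → €186,000 × 3.4% × 233/366 = €4,025.9344
April 21 – July 19, 1996: 90 days at 3.05% → €186,000 × 3.05% × 90/366 = €1,395.0000
July 20 – August 31, 1996: 43 days at 2.25% → €186,000 × 2.25% × 43/366 = €491.6803
Total = €5,912.6148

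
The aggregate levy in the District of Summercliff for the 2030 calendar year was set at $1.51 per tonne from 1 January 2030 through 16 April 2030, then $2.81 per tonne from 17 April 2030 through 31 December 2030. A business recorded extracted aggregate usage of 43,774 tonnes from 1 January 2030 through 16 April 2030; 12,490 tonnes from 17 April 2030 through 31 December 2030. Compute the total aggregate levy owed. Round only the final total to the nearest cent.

1 January – 16 April 2030: 43,774 tonnes at $1.51/tonne → $66,098.74
17 April – 31 December 2030: 12,490 tonnes at $2.81/tonne → $35,096.90

$101,195.64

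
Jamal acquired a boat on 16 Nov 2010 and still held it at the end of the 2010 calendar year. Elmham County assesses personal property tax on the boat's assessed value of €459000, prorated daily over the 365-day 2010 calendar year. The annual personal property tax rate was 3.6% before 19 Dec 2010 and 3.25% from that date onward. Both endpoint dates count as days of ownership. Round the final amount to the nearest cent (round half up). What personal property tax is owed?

€2025.26

16 Nov – 18 Dec 2010: 33 days at 3.6% → €459000 × 3.6% × 33/365 = €1493.9507
19 Dec – 31 Dec 2010: 13 days at 3.25% → €459000 × 3.25% × 13/365 = €531.3082
Total = €2025.2589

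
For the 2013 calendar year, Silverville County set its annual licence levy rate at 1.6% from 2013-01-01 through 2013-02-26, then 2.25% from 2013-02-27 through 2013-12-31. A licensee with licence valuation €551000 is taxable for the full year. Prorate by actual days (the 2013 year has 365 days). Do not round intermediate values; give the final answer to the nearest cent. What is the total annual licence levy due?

€11838.20

2013-01-01 to 2013-02-26: 57 days at 1.6% → €551000 × 1.6% × 57/365 = €1376.7452
2013-02-27 to 2013-12-31: 308 days at 2.25% → €551000 × 2.25% × 308/365 = €10461.4521
Total = €11838.1973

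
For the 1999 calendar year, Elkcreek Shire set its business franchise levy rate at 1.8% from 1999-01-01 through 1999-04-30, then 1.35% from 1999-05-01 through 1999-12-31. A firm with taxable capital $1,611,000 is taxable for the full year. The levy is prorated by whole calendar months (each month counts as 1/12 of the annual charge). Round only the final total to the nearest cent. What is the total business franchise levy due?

1999-01-01 to 1999-04-30: 4 months at 1.8% → $1,611,000 × 1.8% × 4/12 = $9,666.0000
1999-05-01 to 1999-12-31: 8 months at 1.35% → $1,611,000 × 1.35% × 8/12 = $14,499.0000
Total = $24,165.0000

$24,165.00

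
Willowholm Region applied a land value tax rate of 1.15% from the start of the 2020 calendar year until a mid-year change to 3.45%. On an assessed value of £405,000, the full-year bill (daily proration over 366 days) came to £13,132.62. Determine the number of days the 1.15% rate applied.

33 days

Let d = days at the first rate; then 366 − d days at the second rate.
£405,000 × [1.15%·d + 3.45%·(366−d)] / 366 = £13,132.62
Solving gives d = 33, so the new rate took effect on February 3, 2020.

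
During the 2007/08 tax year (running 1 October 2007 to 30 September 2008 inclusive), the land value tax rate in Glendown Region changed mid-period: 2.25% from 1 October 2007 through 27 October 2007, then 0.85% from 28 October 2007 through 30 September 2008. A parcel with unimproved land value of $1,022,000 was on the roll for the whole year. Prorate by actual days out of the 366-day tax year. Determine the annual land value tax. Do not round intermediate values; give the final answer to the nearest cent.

1 October – 27 October 2007: 27 days at 2.25% → $1,022,000 × 2.25% × 27/366 = $1,696.3525
28 October 2007 – 30 September 2008: 339 days at 0.85% → $1,022,000 × 0.85% × 339/366 = $8,046.1557
Total = $9,742.5082

$9,742.51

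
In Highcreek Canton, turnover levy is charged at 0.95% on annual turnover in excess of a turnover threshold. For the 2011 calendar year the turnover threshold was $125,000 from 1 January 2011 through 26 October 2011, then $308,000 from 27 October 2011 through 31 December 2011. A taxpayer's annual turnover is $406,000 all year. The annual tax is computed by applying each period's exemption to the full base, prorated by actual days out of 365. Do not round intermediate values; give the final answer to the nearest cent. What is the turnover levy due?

$2,355.14

1 January – 26 October 2011: 299 days, exemption $125,000 → ($406,000 − $125,000) × 0.95% × 299/365 = $2,186.7959
27 October – 31 December 2011: 66 days, exemption $308,000 → ($406,000 − $308,000) × 0.95% × 66/365 = $168.3452
Total = $2,355.1411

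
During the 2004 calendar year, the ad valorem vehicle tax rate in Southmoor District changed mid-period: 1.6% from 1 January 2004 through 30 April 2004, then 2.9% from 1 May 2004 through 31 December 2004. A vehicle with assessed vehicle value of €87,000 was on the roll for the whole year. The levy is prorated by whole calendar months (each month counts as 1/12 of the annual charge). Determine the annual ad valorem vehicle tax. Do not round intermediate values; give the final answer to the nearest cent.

1 January – 30 April 2004: 4 months at 1.6% → €87,000 × 1.6% × 4/12 = €464.0000
1 May – 31 December 2004: 8 months at 2.9% → €87,000 × 2.9% × 8/12 = €1,682.0000
Total = €2,146.0000

€2,146.00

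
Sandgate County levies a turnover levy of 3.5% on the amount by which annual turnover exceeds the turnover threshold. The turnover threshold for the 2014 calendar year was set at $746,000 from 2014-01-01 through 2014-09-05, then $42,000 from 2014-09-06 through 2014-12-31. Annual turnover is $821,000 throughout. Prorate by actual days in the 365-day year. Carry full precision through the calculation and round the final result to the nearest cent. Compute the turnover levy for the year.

2014-01-01 to 2014-09-05: 248 days, exemption $746,000 → ($821,000 − $746,000) × 3.5% × 248/365 = $1,783.5616
2014-09-06 to 2014-12-31: 117 days, exemption $42,000 → ($821,000 − $42,000) × 3.5% × 117/365 = $8,739.7397
Total = $10,523.3014

$10,523.30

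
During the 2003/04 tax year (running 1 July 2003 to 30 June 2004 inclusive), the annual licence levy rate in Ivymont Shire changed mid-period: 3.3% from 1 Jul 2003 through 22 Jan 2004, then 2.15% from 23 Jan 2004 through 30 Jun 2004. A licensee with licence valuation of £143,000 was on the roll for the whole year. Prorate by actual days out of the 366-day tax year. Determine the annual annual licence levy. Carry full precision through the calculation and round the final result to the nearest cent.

1 Jul 2003 – 22 Jan 2004: 206 days at 3.3% → £143,000 × 3.3% × 206/366 = £2,656.0492
23 Jan – 30 Jun 2004: 160 days at 2.15% → £143,000 × 2.15% × 160/366 = £1,344.0437
Total = £4,000.0929

£4,000.09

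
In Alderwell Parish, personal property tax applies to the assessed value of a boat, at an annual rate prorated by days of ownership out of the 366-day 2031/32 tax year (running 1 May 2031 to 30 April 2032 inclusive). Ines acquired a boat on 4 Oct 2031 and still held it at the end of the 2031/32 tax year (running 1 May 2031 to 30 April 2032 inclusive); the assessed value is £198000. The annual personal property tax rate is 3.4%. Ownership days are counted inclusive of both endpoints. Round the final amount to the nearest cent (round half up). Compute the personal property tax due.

Days held (4 Oct 2031 – 30 Apr 2032): 210 out of 366
Tax = £198000 × 3.4% × 210/366 = £3862.6230

£3862.62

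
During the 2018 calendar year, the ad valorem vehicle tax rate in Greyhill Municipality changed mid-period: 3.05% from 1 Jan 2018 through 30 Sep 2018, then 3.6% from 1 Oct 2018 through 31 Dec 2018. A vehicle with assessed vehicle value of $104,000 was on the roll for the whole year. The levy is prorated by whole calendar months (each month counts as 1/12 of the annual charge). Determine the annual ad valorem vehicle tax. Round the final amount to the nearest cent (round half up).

1 Jan – 30 Sep 2018: 9 months at 3.05% → $104,000 × 3.05% × 9/12 = $2,379.0000
1 Oct – 31 Dec 2018: 3 months at 3.6% → $104,000 × 3.6% × 3/12 = $936.0000
Total = $3,315.0000

$3,315.00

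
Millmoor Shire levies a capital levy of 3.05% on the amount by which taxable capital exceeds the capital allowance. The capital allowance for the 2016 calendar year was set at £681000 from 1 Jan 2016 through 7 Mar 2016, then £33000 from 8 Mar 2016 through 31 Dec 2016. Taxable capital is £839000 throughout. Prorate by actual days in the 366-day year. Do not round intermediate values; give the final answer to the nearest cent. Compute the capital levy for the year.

1 Jan – 7 Mar 2016: 67 days, exemption £681000 → (£839000 − £681000) × 3.05% × 67/366 = £882.1667
8 Mar – 31 Dec 2016: 299 days, exemption £33000 → (£839000 − £33000) × 3.05% × 299/366 = £20082.8333
Total = £20965.0000

£20965.00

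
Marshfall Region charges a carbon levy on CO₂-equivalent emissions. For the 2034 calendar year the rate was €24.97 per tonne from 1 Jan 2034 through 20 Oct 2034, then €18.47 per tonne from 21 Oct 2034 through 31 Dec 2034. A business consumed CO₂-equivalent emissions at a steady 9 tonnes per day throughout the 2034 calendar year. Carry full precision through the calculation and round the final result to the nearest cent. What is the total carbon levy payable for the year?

€77,814.45

1 Jan – 20 Oct 2034: 293 days × 9 tonnes/day = 2,637 tonnes at €24.97/tonne → €65,845.89
21 Oct – 31 Dec 2034: 72 days × 9 tonnes/day = 648 tonnes at €18.47/tonne → €11,968.56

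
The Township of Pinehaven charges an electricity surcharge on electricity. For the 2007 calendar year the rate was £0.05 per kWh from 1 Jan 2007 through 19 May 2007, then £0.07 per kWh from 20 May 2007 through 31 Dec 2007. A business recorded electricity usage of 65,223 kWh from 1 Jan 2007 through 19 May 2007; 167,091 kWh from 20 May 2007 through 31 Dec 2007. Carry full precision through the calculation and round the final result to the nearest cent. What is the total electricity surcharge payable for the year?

£14957.52

1 Jan – 19 May 2007: 65,223 kWh at £0.05/kWh → £3261.15
20 May – 31 Dec 2007: 167,091 kWh at £0.07/kWh → £11696.37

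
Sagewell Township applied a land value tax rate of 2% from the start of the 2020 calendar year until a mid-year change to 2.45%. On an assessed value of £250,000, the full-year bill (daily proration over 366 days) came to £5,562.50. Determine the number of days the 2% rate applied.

183 days

Let d = days at the first rate; then 366 − d days at the second rate.
£250,000 × [2%·d + 2.45%·(366−d)] / 366 = £5,562.50
Solving gives d = 183, so the new rate took effect on 2 Jul 2020.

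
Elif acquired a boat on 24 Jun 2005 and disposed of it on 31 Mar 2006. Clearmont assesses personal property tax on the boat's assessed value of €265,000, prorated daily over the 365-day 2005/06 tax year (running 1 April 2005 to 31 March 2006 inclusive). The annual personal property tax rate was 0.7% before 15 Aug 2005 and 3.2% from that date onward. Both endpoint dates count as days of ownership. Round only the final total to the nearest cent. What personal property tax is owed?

€5,584.60

24 Jun – 14 Aug 2005: 52 days at 0.7% → €265,000 × 0.7% × 52/365 = €264.2740
15 Aug 2005 – 31 Mar 2006: 229 days at 3.2% → €265,000 × 3.2% × 229/365 = €5,320.3288
Total = €5,584.6027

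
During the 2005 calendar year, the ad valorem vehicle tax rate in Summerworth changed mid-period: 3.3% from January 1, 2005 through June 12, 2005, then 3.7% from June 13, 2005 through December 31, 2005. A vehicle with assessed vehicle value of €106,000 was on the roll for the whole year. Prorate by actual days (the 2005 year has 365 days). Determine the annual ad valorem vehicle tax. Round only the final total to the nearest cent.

January 1 – June 12, 2005: 163 days at 3.3% → €106,000 × 3.3% × 163/365 = €1,562.1205
June 13 – December 31, 2005: 202 days at 3.7% → €106,000 × 3.7% × 202/365 = €2,170.5315
Total = €3,732.6521

€3,732.65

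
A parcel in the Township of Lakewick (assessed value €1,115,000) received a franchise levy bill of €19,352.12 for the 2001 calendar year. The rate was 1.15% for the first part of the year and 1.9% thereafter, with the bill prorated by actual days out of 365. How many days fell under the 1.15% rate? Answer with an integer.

Let d = days at the first rate; then 365 − d days at the second rate.
€1,115,000 × [1.15%·d + 1.9%·(365−d)] / 365 = €19,352.12
Solving gives d = 80, so the new rate took effect on 22 Mar 2001.

80 days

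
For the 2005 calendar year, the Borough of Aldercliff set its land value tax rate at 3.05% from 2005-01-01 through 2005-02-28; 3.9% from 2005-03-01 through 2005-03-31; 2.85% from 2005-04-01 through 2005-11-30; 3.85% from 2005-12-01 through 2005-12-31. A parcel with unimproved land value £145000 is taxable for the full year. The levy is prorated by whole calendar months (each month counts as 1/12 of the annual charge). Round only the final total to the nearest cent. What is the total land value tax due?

£4428.54

2005-01-01 to 2005-02-28: 2 months at 3.05% → £145000 × 3.05% × 2/12 = £737.0833
2005-03-01 to 2005-03-31: 1 month at 3.9% → £145000 × 3.9% × 1/12 = £471.2500
2005-04-01 to 2005-11-30: 8 months at 2.85% → £145000 × 2.85% × 8/12 = £2755.0000
2005-12-01 to 2005-12-31: 1 month at 3.85% → £145000 × 3.85% × 1/12 = £465.2083
Total = £4428.5417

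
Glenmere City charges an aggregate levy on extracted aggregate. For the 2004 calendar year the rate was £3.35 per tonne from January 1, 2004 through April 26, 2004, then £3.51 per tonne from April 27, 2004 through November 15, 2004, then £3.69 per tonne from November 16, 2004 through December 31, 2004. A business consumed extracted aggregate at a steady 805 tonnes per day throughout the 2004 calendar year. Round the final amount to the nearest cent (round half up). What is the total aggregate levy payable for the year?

January 1 – April 26, 2004: 117 days × 805 tonnes/day = 94,185 tonnes at £3.35/tonne → £315519.75
April 27 – November 15, 2004: 203 days × 805 tonnes/day = 163,415 tonnes at £3.51/tonne → £573586.65
November 16 – December 31, 2004: 46 days × 805 tonnes/day = 37,030 tonnes at £3.69/tonne → £136640.70

£1025747.10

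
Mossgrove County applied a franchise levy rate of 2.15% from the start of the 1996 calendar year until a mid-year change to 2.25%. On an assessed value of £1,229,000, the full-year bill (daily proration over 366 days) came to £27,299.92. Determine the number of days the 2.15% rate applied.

Let d = days at the first rate; then 366 − d days at the second rate.
£1,229,000 × [2.15%·d + 2.25%·(366−d)] / 366 = £27,299.92
Solving gives d = 105, so the new rate took effect on 15 April 1996.

105 days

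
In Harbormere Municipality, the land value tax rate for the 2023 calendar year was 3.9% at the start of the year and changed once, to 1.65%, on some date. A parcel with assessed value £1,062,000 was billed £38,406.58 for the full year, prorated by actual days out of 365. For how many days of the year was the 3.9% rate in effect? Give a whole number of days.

319 days

Let d = days at the first rate; then 365 − d days at the second rate.
£1,062,000 × [3.9%·d + 1.65%·(365−d)] / 365 = £38,406.58
Solving gives d = 319, so the new rate took effect on 16 November 2023.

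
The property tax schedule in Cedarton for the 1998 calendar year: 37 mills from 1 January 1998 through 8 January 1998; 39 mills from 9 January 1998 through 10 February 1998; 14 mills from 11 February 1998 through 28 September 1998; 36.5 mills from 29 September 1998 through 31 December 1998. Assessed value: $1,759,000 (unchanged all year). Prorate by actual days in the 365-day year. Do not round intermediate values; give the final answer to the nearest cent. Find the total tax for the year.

1 January – 8 January 1998: 8 days at 37 mills → $1,759,000 × 3.7% × 8/365 = $1,426.4767
9 January – 10 February 1998: 33 days at 39 mills → $1,759,000 × 3.9% × 33/365 = $6,202.2822
11 February – 28 September 1998: 230 days at 14 mills → $1,759,000 × 1.4% × 230/365 = $15,517.7534
29 September – 31 December 1998: 94 days at 36.5 mills → $1,759,000 × 3.65% × 94/365 = $16,534.6000
Total = $39,681.1123

$39,681.11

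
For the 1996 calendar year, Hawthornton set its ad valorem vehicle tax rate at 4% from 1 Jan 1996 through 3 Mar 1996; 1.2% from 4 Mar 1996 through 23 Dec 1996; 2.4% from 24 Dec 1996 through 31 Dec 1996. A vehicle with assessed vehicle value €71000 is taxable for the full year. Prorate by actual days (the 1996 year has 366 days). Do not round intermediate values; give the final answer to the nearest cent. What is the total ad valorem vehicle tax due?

€1212.82

1 Jan – 3 Mar 1996: 63 days at 4% → €71000 × 4% × 63/366 = €488.8525
4 Mar – 23 Dec 1996: 295 days at 1.2% → €71000 × 1.2% × 295/366 = €686.7213
24 Dec – 31 Dec 1996: 8 days at 2.4% → €71000 × 2.4% × 8/366 = €37.2459
Total = €1212.8197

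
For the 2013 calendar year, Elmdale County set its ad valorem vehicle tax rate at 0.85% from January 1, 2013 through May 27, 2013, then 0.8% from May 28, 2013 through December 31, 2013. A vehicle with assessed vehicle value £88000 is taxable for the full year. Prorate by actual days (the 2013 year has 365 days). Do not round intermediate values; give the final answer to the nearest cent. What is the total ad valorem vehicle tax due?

£721.72

January 1 – May 27, 2013: 147 days at 0.85% → £88000 × 0.85% × 147/365 = £301.2493
May 28 – December 31, 2013: 218 days at 0.8% → £88000 × 0.8% × 218/365 = £420.4712
Total = £721.7205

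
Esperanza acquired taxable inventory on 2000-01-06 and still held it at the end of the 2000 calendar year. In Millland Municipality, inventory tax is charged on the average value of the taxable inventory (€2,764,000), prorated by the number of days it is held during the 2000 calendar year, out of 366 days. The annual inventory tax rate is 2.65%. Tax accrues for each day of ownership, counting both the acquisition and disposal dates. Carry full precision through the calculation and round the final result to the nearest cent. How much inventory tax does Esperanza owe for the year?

Days held (2000-01-06 to 2000-12-31): 361 out of 366
Tax = €2,764,000 × 2.65% × 361/366 = €72,245.3716

€72,245.37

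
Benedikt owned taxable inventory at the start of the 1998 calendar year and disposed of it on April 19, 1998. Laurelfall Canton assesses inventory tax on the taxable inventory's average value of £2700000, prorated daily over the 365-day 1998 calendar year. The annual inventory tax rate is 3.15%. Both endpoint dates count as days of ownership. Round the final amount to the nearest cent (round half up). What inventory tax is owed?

Days held (January 1 – April 19, 1998): 109 out of 365
Tax = £2700000 × 3.15% × 109/365 = £25398.4932

£25398.49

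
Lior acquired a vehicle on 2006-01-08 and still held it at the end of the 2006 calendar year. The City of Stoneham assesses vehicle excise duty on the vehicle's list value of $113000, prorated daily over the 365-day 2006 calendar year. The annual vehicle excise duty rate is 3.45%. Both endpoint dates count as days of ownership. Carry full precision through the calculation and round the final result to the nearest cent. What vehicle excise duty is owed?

$3823.73

Days held (2006-01-08 to 2006-12-31): 358 out of 365
Tax = $113000 × 3.45% × 358/365 = $3823.7342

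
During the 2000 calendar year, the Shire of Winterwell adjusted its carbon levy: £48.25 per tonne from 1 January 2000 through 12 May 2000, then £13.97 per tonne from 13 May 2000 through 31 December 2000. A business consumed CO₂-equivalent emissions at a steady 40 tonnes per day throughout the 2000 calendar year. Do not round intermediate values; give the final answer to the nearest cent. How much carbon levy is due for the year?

1 January – 12 May 2000: 133 days × 40 tonnes/day = 5,320 tonnes at £48.25/tonne → £256,690.00
13 May – 31 December 2000: 233 days × 40 tonnes/day = 9,320 tonnes at £13.97/tonne → £130,200.40

£386,890.40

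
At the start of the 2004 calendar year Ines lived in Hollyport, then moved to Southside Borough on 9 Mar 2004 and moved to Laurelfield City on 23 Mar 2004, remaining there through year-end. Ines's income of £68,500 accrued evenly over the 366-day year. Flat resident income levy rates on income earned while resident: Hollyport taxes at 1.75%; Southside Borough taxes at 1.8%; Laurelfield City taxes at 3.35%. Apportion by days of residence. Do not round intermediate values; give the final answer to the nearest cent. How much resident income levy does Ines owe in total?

£2,050.51

Hollyport, 1 Jan – 8 Mar 2004: 68 days → £68,500 × 1.75% × 68/366 = £222.7186
Southside Borough, 9 Mar – 22 Mar 2004: 14 days → £68,500 × 1.8% × 14/366 = £47.1639
Laurelfield City, 23 Mar – 31 Dec 2004: 284 days → £68,500 × 3.35% × 284/366 = £1,780.6257
Total = £2,050.5082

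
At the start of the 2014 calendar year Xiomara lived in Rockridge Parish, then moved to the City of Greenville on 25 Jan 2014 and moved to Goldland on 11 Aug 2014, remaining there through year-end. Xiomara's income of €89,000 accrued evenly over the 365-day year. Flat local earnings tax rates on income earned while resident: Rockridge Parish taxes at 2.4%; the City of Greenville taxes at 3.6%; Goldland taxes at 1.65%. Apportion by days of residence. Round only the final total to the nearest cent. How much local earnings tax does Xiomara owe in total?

Rockridge Parish, 1 Jan – 24 Jan 2014: 24 days → €89,000 × 2.4% × 24/365 = €140.4493
The City of Greenville, 25 Jan – 10 Aug 2014: 198 days → €89,000 × 3.6% × 198/365 = €1,738.0603
Goldland, 11 Aug – 31 Dec 2014: 143 days → €89,000 × 1.65% × 143/365 = €575.3301
Total = €2,453.8397

€2,453.84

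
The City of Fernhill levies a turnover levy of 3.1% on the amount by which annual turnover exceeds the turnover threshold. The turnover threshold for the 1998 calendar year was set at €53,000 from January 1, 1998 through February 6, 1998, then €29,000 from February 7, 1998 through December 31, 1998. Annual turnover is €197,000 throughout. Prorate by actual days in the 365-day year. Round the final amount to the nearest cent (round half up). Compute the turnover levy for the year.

€5,132.58

January 1 – February 6, 1998: 37 days, exemption €53,000 → (€197,000 − €53,000) × 3.1% × 37/365 = €452.5151
February 7 – December 31, 1998: 328 days, exemption €29,000 → (€197,000 − €29,000) × 3.1% × 328/365 = €4,680.0658
Total = €5,132.5808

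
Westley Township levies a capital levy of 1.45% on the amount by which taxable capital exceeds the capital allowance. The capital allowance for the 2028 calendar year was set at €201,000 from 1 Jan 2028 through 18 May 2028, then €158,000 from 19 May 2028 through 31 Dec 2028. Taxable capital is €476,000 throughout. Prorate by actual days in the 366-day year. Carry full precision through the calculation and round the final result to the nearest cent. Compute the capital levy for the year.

€4,374.21

1 Jan – 18 May 2028: 139 days, exemption €201,000 → (€476,000 − €201,000) × 1.45% × 139/366 = €1,514.3784
19 May – 31 Dec 2028: 227 days, exemption €158,000 → (€476,000 − €158,000) × 1.45% × 227/366 = €2,859.8279
Total = €4,374.2063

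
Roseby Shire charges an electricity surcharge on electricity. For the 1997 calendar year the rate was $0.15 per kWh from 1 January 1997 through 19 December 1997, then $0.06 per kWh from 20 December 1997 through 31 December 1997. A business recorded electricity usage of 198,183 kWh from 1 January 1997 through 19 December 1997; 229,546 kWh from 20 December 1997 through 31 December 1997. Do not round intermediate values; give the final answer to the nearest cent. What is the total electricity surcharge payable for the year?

1 January – 19 December 1997: 198,183 kWh at $0.15/kWh → $29,727.45
20 December – 31 December 1997: 229,546 kWh at $0.06/kWh → $13,772.76

$43,500.21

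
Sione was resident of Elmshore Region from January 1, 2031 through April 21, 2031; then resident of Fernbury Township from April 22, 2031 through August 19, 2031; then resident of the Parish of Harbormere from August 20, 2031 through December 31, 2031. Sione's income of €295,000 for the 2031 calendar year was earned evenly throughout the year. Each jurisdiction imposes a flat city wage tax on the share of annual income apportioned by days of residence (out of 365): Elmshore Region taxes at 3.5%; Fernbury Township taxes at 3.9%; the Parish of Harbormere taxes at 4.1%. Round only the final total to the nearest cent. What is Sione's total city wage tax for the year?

€11,362.75

Elmshore Region, January 1 – April 21, 2031: 111 days → €295,000 × 3.5% × 111/365 = €3,139.9315
Fernbury Township, April 22 – August 19, 2031: 120 days → €295,000 × 3.9% × 120/365 = €3,782.4658
The Parish of Harbormere, August 20 – December 31, 2031: 134 days → €295,000 × 4.1% × 134/365 = €4,440.3562
Total = €11,362.7534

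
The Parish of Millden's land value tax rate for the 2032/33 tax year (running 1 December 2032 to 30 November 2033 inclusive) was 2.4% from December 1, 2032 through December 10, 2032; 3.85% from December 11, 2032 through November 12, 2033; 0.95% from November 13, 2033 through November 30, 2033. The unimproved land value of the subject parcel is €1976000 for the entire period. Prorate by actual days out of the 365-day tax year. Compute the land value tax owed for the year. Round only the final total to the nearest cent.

€72465.06

December 1 – December 10, 2032: 10 days at 2.4% → €1976000 × 2.4% × 10/365 = €1299.2877
December 11, 2032 – November 12, 2033: 337 days at 3.85% → €1976000 × 3.85% × 337/365 = €70240.0329
November 13 – November 30, 2033: 18 days at 0.95% → €1976000 × 0.95% × 18/365 = €925.7425
Total = €72465.0630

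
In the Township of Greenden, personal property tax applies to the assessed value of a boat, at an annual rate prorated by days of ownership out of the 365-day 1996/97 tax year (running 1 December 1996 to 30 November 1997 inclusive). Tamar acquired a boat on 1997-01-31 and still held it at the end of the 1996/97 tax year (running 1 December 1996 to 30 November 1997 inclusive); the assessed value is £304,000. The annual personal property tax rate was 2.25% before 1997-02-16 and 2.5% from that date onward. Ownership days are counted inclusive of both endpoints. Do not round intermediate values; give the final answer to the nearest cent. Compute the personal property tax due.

1997-01-31 to 1997-02-15: 16 days at 2.25% → £304,000 × 2.25% × 16/365 = £299.8356
1997-02-16 to 1997-11-30: 288 days at 2.5% → £304,000 × 2.5% × 288/365 = £5,996.7123
Total = £6,296.5479

£6,296.55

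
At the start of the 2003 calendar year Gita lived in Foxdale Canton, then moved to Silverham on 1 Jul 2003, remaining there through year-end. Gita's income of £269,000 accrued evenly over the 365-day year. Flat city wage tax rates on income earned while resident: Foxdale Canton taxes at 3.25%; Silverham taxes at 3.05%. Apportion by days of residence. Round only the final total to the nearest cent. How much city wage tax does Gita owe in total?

Foxdale Canton, 1 Jan – 30 Jun 2003: 181 days → £269,000 × 3.25% × 181/365 = £4,335.3219
Silverham, 1 Jul – 31 Dec 2003: 184 days → £269,000 × 3.05% × 184/365 = £4,135.9671
Total = £8,471.2890

£8,471.29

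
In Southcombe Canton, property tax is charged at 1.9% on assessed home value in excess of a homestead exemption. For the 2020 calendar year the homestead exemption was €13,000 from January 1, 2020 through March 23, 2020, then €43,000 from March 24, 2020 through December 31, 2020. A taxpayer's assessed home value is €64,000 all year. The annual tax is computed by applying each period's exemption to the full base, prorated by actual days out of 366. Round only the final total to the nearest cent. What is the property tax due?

January 1 – March 23, 2020: 83 days, exemption €13,000 → (€64,000 − €13,000) × 1.9% × 83/366 = €219.7459
March 24 – December 31, 2020: 283 days, exemption €43,000 → (€64,000 − €43,000) × 1.9% × 283/366 = €308.5164
Total = €528.2623

€528.26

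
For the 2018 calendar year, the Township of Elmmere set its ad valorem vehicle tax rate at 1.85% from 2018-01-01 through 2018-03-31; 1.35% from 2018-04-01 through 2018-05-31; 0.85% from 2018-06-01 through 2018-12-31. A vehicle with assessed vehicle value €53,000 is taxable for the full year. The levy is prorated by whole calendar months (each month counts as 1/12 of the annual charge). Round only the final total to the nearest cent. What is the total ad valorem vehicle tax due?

€627.17

2018-01-01 to 2018-03-31: 3 months at 1.85% → €53,000 × 1.85% × 3/12 = €245.1250
2018-04-01 to 2018-05-31: 2 months at 1.35% → €53,000 × 1.35% × 2/12 = €119.2500
2018-06-01 to 2018-12-31: 7 months at 0.85% → €53,000 × 0.85% × 7/12 = €262.7917
Total = €627.1667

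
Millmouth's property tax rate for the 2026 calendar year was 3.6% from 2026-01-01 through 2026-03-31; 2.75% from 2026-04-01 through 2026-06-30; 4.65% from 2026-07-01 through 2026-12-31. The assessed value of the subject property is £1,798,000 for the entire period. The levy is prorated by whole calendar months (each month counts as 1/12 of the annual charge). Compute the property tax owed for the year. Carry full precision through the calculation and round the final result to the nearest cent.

2026-01-01 to 2026-03-31: 3 months at 3.6% → £1,798,000 × 3.6% × 3/12 = £16,182.0000
2026-04-01 to 2026-06-30: 3 months at 2.75% → £1,798,000 × 2.75% × 3/12 = £12,361.2500
2026-07-01 to 2026-12-31: 6 months at 4.65% → £1,798,000 × 4.65% × 6/12 = £41,803.5000
Total = £70,346.7500

£70,346.75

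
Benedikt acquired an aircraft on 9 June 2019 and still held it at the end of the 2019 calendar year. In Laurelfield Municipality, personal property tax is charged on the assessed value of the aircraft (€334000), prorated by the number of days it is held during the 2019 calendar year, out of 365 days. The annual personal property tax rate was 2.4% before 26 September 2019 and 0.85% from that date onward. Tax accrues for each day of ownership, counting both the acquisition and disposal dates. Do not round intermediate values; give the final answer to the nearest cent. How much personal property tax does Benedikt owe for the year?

9 June – 25 September 2019: 109 days at 2.4% → €334000 × 2.4% × 109/365 = €2393.8192
26 September – 31 December 2019: 97 days at 0.85% → €334000 × 0.85% × 97/365 = €754.4740
Total = €3148.2932

€3148.29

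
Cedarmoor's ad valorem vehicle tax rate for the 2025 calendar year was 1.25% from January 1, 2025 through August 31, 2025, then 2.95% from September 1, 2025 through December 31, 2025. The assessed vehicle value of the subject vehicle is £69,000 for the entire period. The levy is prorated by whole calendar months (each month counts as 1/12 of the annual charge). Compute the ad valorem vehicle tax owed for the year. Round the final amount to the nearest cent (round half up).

January 1 – August 31, 2025: 8 months at 1.25% → £69,000 × 1.25% × 8/12 = £575.0000
September 1 – December 31, 2025: 4 months at 2.95% → £69,000 × 2.95% × 4/12 = £678.5000
Total = £1,253.5000

£1,253.50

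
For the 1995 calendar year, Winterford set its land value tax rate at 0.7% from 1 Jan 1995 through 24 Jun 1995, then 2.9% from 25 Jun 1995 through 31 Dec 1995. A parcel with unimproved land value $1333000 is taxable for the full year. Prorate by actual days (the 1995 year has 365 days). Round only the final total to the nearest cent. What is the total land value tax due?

$24596.59

1 Jan – 24 Jun 1995: 175 days at 0.7% → $1333000 × 0.7% × 175/365 = $4473.7671
25 Jun – 31 Dec 1995: 190 days at 2.9% → $1333000 × 2.9% × 190/365 = $20122.8219
Total = $24596.5890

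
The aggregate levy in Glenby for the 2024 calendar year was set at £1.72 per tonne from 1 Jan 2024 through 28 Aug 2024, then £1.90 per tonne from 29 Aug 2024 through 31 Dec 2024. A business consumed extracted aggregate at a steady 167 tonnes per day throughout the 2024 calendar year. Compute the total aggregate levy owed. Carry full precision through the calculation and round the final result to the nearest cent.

£108,887.34

1 Jan – 28 Aug 2024: 241 days × 167 tonnes/day = 40,247 tonnes at £1.72/tonne → £69,224.84
29 Aug – 31 Dec 2024: 125 days × 167 tonnes/day = 20,875 tonnes at £1.90/tonne → £39,662.50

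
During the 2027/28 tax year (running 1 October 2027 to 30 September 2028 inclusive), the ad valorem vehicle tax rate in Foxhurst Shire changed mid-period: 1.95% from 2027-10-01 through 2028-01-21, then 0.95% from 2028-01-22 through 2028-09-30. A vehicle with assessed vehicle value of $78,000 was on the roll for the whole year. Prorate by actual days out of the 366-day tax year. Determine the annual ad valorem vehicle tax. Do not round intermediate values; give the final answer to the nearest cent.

$981.82

2027-10-01 to 2028-01-21: 113 days at 1.95% → $78,000 × 1.95% × 113/366 = $469.5984
2028-01-22 to 2028-09-30: 253 days at 0.95% → $78,000 × 0.95% × 253/366 = $512.2213
Total = $981.8197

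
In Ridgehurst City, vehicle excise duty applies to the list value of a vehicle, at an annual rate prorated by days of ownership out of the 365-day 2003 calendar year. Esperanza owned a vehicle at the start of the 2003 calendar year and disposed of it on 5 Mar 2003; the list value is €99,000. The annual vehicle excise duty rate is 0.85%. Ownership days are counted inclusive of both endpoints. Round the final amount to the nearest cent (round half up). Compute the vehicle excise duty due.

€147.55

Days held (1 Jan – 5 Mar 2003): 64 out of 365
Tax = €99,000 × 0.85% × 64/365 = €147.5507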